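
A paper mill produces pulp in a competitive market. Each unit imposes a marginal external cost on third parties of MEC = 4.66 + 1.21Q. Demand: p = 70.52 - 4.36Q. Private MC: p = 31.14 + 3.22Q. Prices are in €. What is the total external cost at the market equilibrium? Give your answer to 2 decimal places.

€40.54

Market equilibrium (private): 31.14 + 3.22Q = 70.52 - 4.36Q → Q_m = 5.1953.
Total external cost = ∫₀^{Q_m} (4.66 + 1.21Q) dQ = 4.66×5.1953 + ½×1.21×5.1953² = 40.5397.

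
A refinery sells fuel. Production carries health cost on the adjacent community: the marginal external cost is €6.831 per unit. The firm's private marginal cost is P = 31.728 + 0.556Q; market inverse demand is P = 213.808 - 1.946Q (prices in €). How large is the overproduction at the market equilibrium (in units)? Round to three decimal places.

Market equilibrium (private): 31.728 + 0.556Q = 213.808 - 1.946Q → Q_m = 72.7738.
Social marginal cost = private MC + MEC = 38.559 + 0.556Q.
Set SMC = demand: 38.559 + 0.556Q = 213.808 - 1.946Q → Q* = 70.0436.
Gap = |72.7738 − 70.0436| = 2.7302.

2.730 units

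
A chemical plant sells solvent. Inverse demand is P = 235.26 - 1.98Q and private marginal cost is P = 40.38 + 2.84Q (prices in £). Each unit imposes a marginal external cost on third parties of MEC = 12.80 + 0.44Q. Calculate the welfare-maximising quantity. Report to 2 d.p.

Social marginal cost = private MC + MEC = 53.18 + 3.28Q.
Set SMC = demand: 53.18 + 3.28Q = 235.26 - 1.98Q → Q* = 34.6160.

Q* = 34.62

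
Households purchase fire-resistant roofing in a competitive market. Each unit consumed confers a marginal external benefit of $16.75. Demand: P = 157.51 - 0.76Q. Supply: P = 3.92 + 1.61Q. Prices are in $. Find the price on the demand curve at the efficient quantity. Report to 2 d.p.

P = $102.89

Social marginal benefit = demand + MEB = 174.26 - 0.76Q.
Set SMB = MC: 174.26 - 0.76Q = 3.92 + 1.61Q → Q* = 71.8734.
Consumer price on the demand curve at Q*: 157.51 − 0.76×71.8734 = 102.8862.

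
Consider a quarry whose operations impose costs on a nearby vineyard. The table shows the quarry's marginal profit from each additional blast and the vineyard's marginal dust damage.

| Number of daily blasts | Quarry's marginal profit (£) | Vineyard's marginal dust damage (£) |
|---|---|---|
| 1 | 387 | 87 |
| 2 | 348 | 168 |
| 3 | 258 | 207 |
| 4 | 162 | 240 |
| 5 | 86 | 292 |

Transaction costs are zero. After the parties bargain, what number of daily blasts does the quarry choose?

3

Bargaining reaches the level where marginal profit last exceeds marginal dust damage.
That holds through level 3 (258 ≥ 207) but not at 4 (162 < 240).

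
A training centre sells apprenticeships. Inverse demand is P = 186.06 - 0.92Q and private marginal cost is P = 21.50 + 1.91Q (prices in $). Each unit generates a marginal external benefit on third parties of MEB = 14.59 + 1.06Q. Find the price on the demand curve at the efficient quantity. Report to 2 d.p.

Social marginal cost = private MC − MEB = 6.91 + 0.85Q.
Set SMC = demand: 6.91 + 0.85Q = 186.06 - 0.92Q → Q* = 101.2147.
Consumer price on the demand curve at Q*: 186.06 − 0.92×101.2147 = 92.9425.

P = $92.94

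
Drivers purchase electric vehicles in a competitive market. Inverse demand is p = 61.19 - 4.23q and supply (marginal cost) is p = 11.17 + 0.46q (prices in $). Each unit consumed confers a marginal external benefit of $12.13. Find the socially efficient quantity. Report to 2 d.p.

Social marginal benefit = demand + MEB = 73.32 - 4.23q.
Set SMB = MC: 73.32 - 4.23q = 11.17 + 0.46q → q* = 13.2516.

q* = 13.25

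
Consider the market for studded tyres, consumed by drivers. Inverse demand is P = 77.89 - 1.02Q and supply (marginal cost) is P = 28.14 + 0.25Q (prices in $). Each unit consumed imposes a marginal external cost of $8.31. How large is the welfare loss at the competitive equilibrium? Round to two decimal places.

DWL = $27.19

Market equilibrium (private): 28.14 + 0.25Q = 77.89 - 1.02Q → Q_m = 39.1732.
Social marginal benefit = demand − MEC = 69.58 - 1.02Q.
Set SMB = MC: 69.58 - 1.02Q = 28.14 + 0.25Q → Q* = 32.6299.
The welfare-loss triangle has base |Q_m − Q*| and height MEC(Q_m) (the vertical gap between SMB and MC is zero at Q* and MEC at Q_m).
DWL = ½ × 6.5433 × 8.3100 = 27.1874.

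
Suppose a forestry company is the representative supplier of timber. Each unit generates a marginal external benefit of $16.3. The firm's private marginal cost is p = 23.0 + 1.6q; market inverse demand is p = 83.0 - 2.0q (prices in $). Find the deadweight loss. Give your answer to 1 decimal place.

DWL = $36.9

Market equilibrium (private): 23.0 + 1.6q = 83.0 - 2.0q → q_m = 16.6667.
Social marginal cost = private MC − MEB = 6.7 + 1.6q.
Set SMC = demand: 6.7 + 1.6q = 83.0 - 2.0q → q* = 21.1944.
The welfare-loss triangle has base |q_m − q*| and height MEB(q_m) (the vertical gap between SMC and demand is zero at q* and MEB at q_m).
DWL = ½ × 4.5277 × 16.3000 = 36.9008.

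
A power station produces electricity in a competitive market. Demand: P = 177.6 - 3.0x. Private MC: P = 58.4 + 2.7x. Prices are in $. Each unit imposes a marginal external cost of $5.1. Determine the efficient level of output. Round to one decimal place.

Social marginal cost = private MC + MEC = 63.5 + 2.7x.
Set SMC = demand: 63.5 + 2.7x = 177.6 - 3.0x → x* = 20.0175.

x* = 20.0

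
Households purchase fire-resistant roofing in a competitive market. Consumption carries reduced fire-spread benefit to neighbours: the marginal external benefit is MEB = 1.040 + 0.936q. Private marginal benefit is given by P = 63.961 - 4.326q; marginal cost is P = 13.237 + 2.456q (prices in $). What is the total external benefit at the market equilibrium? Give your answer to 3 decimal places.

Market equilibrium (private): 13.237 + 2.456q = 63.961 - 4.326q → q_m = 7.4792.
Total external benefit = ∫₀^{q_m} (1.040 + 0.936q) dq = 1.040×7.4792 + ½×0.936×7.4792² = 33.9576.

$33.958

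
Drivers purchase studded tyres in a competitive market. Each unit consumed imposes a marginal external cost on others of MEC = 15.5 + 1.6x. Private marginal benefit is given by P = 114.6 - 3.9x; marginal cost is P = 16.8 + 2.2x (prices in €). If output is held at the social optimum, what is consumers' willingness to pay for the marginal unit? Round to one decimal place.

P = €72.9

Social marginal benefit = demand − MEC = 99.1 - 5.5x.
Set SMB = MC: 99.1 - 5.5x = 16.8 + 2.2x → x* = 10.6883.
Consumer price on the demand curve at x*: 114.6 − 3.9×10.6883 = 72.9156.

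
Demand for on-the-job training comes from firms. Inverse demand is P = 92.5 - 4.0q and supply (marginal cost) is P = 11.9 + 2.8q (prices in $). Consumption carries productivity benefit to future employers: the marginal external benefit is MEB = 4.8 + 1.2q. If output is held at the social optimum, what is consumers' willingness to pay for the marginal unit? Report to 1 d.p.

P = $31.5

Social marginal benefit = demand + MEB = 97.3 - 2.8q.
Set SMB = MC: 97.3 - 2.8q = 11.9 + 2.8q → q* = 15.2500.
Consumer price on the demand curve at q*: 92.5 − 4.0×15.2500 = 31.5000.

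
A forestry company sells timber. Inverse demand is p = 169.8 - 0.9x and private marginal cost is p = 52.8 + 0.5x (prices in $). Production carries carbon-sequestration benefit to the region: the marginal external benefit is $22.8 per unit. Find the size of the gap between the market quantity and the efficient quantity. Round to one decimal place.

16.3 units

Market equilibrium (private): 52.8 + 0.5x = 169.8 - 0.9x → x_m = 83.5714.
Social marginal cost = private MC − MEB = 30.0 + 0.5x.
Set SMC = demand: 30.0 + 0.5x = 169.8 - 0.9x → x* = 99.8571.
Gap = |83.5714 − 99.8571| = 16.2857.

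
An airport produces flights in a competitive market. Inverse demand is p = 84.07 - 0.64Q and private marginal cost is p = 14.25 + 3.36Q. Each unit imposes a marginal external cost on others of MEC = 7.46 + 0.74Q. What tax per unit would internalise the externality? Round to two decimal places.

Social marginal cost = private MC + MEC = 21.71 + 4.10Q.
Set SMC = demand: 21.71 + 4.10Q = 84.07 - 0.64Q → Q* = 13.1561.
The Pigouvian tax equals MEC at Q*: 7.46 + 0.74×13.1561 = 17.1955.

tax = 17.20 per unit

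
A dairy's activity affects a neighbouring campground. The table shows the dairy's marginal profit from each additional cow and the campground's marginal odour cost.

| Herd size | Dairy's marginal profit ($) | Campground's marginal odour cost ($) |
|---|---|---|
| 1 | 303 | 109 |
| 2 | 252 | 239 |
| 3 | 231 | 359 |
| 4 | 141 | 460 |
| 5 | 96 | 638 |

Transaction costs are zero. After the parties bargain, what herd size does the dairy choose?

2

Bargaining reaches the level where marginal profit last exceeds marginal odour cost.
That holds through level 2 (252 ≥ 239) but not at 3 (231 < 359).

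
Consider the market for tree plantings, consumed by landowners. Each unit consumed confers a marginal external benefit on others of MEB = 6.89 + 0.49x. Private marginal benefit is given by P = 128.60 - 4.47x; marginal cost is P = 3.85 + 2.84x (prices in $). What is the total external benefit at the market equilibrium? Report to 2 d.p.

Market equilibrium (private): 3.85 + 2.84x = 128.60 - 4.47x → x_m = 17.0657.
Total external benefit = ∫₀^{x_m} (6.89 + 0.49x) dx = 6.89×17.0657 + ½×0.49×17.0657² = 188.9360.

$188.94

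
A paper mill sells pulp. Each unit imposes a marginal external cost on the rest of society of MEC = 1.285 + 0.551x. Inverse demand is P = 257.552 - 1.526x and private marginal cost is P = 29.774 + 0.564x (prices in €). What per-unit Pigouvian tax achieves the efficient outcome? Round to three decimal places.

Social marginal cost = private MC + MEC = 31.059 + 1.115x.
Set SMC = demand: 31.059 + 1.115x = 257.552 - 1.526x → x* = 85.7603.
The Pigouvian tax equals MEC at x*: 1.285 + 0.551×85.7603 = 48.5389.

tax = €48.539 per unit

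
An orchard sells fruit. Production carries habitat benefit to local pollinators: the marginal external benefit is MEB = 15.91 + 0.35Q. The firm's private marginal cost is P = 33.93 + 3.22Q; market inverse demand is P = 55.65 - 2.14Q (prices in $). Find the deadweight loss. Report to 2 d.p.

DWL = $29.97

Market equilibrium (private): 33.93 + 3.22Q = 55.65 - 2.14Q → Q_m = 4.0522.
Social marginal cost = private MC − MEB = 18.02 + 2.87Q.
Set SMC = demand: 18.02 + 2.87Q = 55.65 - 2.14Q → Q* = 7.5110.
The loss is the area between SMC and demand from Q* to Q_m; with linear curves that's a triangle of height MEB(Q_m).
DWL = ½ × 3.4588 × 17.3283 = 29.9676.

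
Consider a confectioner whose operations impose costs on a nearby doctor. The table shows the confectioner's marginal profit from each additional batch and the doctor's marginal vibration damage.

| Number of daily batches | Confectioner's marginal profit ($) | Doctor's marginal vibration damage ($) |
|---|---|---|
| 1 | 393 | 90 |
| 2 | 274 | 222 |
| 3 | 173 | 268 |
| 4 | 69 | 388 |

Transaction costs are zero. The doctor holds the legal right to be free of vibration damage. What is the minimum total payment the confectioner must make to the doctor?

Efficient level: marginal profit ≥ marginal vibration damage through level 2, so k* = 2.
With the doctor holding the right, the confectioner must at least compensate total damage at k*: 90 + 222 = 312.

$312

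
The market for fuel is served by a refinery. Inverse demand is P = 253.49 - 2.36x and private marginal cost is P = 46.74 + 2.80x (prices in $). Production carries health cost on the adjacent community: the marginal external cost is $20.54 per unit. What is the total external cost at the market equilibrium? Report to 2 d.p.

Market equilibrium (private): 46.74 + 2.80x = 253.49 - 2.36x → x_m = 40.0678.
Total external cost = MEC × x_m = 20.54 × 40.0678 = 822.9926.

$822.99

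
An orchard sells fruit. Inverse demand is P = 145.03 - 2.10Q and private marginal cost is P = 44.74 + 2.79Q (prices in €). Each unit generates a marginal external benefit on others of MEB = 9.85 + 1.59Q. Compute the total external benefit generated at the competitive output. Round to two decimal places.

Market equilibrium (private): 44.74 + 2.79Q = 145.03 - 2.10Q → Q_m = 20.5092.
Total external benefit = ∫₀^{Q_m} (9.85 + 1.59Q) dQ = 9.85×20.5092 + ½×1.59×20.5092² = 536.4143.

€536.41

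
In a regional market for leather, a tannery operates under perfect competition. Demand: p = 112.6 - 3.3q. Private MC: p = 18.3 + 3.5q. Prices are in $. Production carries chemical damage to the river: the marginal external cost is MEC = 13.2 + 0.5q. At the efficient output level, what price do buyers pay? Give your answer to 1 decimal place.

Social marginal cost = private MC + MEC = 31.5 + 4.0q.
Set SMC = demand: 31.5 + 4.0q = 112.6 - 3.3q → q* = 11.1096.
Consumer price on the demand curve at q*: 112.6 − 3.3×11.1096 = 75.9383.

P = $75.9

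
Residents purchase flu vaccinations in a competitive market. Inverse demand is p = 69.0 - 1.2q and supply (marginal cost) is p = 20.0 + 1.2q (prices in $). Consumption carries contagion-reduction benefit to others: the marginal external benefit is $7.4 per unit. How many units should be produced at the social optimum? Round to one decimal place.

Social marginal benefit = demand + MEB = 76.4 - 1.2q.
Set SMB = MC: 76.4 - 1.2q = 20.0 + 1.2q → q* = 23.5000.

q* = 23.5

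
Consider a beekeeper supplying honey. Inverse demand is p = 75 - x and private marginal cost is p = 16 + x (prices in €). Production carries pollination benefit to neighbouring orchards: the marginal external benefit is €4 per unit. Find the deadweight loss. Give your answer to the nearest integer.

DWL = €4

Market equilibrium (private): 16 + x = 75 - x → x_m = 29.5000.
Social marginal cost = private MC − MEB = 12 + x.
Set SMC = demand: 12 + x = 75 - x → x* = 31.5000.
The loss is the area between SMC and demand from x* to x_m; with linear curves that's a triangle of height MEB(x_m).
DWL = ½ × 2.0000 × 4.0000 = 4.0000.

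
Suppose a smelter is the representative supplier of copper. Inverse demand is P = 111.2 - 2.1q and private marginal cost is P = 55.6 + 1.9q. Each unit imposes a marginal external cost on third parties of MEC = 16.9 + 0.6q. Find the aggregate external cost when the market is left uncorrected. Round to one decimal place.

292.9

Market equilibrium (private): 55.6 + 1.9q = 111.2 - 2.1q → q_m = 13.9000.
Total external cost = ∫₀^{q_m} (16.9 + 0.6q) dq = 16.9×13.9000 + ½×0.6×13.9000² = 292.8730.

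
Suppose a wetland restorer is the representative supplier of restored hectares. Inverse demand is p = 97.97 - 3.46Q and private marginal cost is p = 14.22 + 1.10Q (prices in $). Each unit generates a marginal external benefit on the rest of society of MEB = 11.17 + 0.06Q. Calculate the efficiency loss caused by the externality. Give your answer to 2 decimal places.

Market equilibrium (private): 14.22 + 1.10Q = 97.97 - 3.46Q → Q_m = 18.3662.
Social marginal cost = private MC − MEB = 3.05 + 1.04Q.
Set SMC = demand: 3.05 + 1.04Q = 97.97 - 3.46Q → Q* = 21.0933.
Between Q* and Q_m the wedge demand − SMC runs linearly from 0 to MEB(Q_m), so the loss is a triangle.
DWL = ½ × 2.7271 × 12.2720 = 16.7335.

DWL = $16.73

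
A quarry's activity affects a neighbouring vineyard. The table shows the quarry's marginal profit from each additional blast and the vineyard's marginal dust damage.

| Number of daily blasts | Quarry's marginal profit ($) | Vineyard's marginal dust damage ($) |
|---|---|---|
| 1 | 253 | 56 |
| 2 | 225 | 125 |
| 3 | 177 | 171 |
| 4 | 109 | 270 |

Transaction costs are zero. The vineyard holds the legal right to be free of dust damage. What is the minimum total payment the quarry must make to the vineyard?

Efficient level: marginal profit ≥ marginal dust damage through level 3, so k* = 3.
With the vineyard holding the right, the quarry must at least compensate total damage at k*: 56 + 125 + 171 = 352.

$352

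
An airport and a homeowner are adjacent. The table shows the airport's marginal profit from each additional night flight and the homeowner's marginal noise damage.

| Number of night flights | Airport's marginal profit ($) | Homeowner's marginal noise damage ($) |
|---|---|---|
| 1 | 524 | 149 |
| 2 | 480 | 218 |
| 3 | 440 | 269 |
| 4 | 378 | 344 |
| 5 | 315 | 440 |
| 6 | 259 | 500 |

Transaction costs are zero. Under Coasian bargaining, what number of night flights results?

Bargaining reaches the level where marginal profit last exceeds marginal noise damage.
That holds through level 4 (378 ≥ 344) but not at 5 (315 < 440).

4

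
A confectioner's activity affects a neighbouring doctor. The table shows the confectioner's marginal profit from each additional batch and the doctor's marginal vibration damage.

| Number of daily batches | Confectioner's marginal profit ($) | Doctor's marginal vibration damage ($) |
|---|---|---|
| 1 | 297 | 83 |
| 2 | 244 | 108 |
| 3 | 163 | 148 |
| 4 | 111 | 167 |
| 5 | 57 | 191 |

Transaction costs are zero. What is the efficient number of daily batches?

3

Bargaining reaches the level where marginal profit last exceeds marginal vibration damage.
That holds through level 3 (163 ≥ 148) but not at 4 (111 < 167).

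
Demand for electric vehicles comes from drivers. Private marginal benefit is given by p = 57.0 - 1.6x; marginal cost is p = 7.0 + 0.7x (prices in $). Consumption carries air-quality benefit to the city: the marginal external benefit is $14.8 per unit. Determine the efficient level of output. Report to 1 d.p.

Social marginal benefit = demand + MEB = 71.8 - 1.6x.
Set SMB = MC: 71.8 - 1.6x = 7.0 + 0.7x → x* = 28.1739.

x* = 28.2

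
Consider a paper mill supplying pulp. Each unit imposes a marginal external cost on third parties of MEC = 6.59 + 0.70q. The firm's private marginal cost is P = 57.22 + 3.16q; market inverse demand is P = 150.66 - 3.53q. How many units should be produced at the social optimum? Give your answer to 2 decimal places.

q* = 11.75

Social marginal cost = private MC + MEC = 63.81 + 3.86q.
Set SMC = demand: 63.81 + 3.86q = 150.66 - 3.53q → q* = 11.7524.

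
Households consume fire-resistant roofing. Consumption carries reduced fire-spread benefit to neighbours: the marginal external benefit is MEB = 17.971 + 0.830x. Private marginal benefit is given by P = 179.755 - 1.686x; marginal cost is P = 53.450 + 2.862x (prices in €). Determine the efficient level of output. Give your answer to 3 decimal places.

x* = 38.805

Social marginal benefit = demand + MEB = 197.726 - 0.856x.
Set SMB = MC: 197.726 - 0.856x = 53.450 + 2.862x → x* = 38.8047.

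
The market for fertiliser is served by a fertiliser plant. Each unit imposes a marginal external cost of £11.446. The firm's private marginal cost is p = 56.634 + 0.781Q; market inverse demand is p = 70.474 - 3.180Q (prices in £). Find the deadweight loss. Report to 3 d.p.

Market equilibrium (private): 56.634 + 0.781Q = 70.474 - 3.180Q → Q_m = 3.4941.
Social marginal cost = private MC + MEC = 68.080 + 0.781Q.
Set SMC = demand: 68.080 + 0.781Q = 70.474 - 3.180Q → Q* = 0.6044.
The welfare-loss triangle has base |Q_m − Q*| and height MEC(Q_m) (the vertical gap between SMC and demand is zero at Q* and MEC at Q_m).
DWL = ½ × 2.8897 × 11.4460 = 16.5378.

DWL = £16.538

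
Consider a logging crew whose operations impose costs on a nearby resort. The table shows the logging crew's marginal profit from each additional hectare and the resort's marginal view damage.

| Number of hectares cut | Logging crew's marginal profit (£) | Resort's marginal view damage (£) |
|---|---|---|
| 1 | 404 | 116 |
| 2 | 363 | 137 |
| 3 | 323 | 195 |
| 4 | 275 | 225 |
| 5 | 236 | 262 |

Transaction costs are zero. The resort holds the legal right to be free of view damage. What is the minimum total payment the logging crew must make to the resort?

Efficient level: marginal profit ≥ marginal view damage through level 4, so k* = 4.
With the resort holding the right, the logging crew must at least compensate total damage at k*: 116 + 137 + 195 + 225 = 673.

£673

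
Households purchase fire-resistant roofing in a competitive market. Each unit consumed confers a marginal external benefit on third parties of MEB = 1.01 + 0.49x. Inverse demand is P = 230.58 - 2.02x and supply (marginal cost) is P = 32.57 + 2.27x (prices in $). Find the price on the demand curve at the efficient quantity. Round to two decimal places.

P = $124.79

Social marginal benefit = demand + MEB = 231.59 - 1.53x.
Set SMB = MC: 231.59 - 1.53x = 32.57 + 2.27x → x* = 52.3737.
Consumer price on the demand curve at x*: 230.58 − 2.02×52.3737 = 124.7851.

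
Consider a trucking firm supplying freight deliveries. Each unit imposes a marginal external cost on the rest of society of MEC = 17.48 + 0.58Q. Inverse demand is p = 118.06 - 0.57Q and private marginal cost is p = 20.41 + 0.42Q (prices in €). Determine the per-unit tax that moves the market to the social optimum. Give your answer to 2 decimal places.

Social marginal cost = private MC + MEC = 37.89 + Q.
Set SMC = demand: 37.89 + Q = 118.06 - 0.57Q → Q* = 51.0637.
The Pigouvian tax equals MEC at Q*: 17.48 + 0.58×51.0637 = 47.0969.

tax = €47.10 per unit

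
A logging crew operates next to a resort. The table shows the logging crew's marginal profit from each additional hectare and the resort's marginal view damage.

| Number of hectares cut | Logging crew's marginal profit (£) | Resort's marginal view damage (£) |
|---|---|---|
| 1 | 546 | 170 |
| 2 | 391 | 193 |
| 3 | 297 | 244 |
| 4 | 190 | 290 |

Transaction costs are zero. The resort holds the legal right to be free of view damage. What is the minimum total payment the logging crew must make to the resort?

Efficient level: marginal profit ≥ marginal view damage through level 3, so k* = 3.
With the resort holding the right, the logging crew must at least compensate total damage at k*: 170 + 193 + 244 = 607.

£607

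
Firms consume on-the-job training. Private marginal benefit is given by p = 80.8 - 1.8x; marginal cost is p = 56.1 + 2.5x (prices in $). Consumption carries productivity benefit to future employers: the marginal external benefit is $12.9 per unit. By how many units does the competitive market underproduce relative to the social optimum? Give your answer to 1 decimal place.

Market equilibrium (private): 56.1 + 2.5x = 80.8 - 1.8x → x_m = 5.7442.
Social marginal benefit = demand + MEB = 93.7 - 1.8x.
Set SMB = MC: 93.7 - 1.8x = 56.1 + 2.5x → x* = 8.7442.
Gap = |5.7442 − 8.7442| = 3.0000.

3.0 units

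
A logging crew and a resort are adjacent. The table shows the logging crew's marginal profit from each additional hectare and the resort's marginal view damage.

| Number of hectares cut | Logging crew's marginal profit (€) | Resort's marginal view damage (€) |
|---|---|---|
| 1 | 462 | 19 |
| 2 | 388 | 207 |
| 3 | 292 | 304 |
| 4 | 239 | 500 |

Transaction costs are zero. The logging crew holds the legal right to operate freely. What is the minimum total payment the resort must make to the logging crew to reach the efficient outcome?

Left alone the logging crew would choose level 4 (marginal profit stays positive).
Efficient level: k* = 2 (marginal profit ≥ marginal view damage through 2).
The resort must at least cover the logging crew's forgone profit from cutting 4→2: 292 + 239 = 531.

€531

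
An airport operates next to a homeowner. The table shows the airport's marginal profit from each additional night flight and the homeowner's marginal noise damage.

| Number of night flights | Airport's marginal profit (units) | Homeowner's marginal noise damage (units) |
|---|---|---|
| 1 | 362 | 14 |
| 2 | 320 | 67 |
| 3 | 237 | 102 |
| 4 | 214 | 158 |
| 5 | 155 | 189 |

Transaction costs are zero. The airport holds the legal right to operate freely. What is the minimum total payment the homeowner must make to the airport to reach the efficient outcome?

155

Left alone the airport would choose level 5 (marginal profit stays positive).
Efficient level: k* = 4 (marginal profit ≥ marginal noise damage through 4).
The homeowner must at least cover the airport's forgone profit from cutting 5→4: 155 = 155.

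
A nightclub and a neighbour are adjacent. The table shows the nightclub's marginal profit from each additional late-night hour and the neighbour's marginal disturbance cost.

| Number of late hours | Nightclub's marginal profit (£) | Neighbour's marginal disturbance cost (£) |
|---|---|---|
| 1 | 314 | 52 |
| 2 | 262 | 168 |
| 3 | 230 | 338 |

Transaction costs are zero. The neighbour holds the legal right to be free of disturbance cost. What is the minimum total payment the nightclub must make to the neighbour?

£220

Efficient level: marginal profit ≥ marginal disturbance cost through level 2, so k* = 2.
With the neighbour holding the right, the nightclub must at least compensate total damage at k*: 52 + 168 = 220.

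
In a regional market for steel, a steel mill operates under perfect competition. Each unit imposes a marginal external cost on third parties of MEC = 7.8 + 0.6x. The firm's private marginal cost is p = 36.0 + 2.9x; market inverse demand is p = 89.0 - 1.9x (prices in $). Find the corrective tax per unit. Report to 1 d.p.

tax = $12.8 per unit

Social marginal cost = private MC + MEC = 43.8 + 3.5x.
Set SMC = demand: 43.8 + 3.5x = 89.0 - 1.9x → x* = 8.3704.
The Pigouvian tax equals MEC at x*: 7.8 + 0.6×8.3704 = 12.8222.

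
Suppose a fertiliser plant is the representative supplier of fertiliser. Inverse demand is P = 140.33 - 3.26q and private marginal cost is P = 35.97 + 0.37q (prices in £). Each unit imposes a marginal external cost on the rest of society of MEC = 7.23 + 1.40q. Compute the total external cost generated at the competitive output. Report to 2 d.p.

£786.42

Market equilibrium (private): 35.97 + 0.37q = 140.33 - 3.26q → q_m = 28.7493.
Total external cost = ∫₀^{q_m} (7.23 + 1.40q) dq = 7.23×28.7493 + ½×1.40×28.7493² = 786.4230.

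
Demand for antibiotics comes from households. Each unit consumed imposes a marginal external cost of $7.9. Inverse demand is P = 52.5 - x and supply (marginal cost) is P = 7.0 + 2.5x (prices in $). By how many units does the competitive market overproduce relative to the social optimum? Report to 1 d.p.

Market equilibrium (private): 7.0 + 2.5x = 52.5 - x → x_m = 13.0000.
Social marginal benefit = demand − MEC = 44.6 - x.
Set SMB = MC: 44.6 - x = 7.0 + 2.5x → x* = 10.7429.
Gap = |13.0000 − 10.7429| = 2.2571.

2.3 units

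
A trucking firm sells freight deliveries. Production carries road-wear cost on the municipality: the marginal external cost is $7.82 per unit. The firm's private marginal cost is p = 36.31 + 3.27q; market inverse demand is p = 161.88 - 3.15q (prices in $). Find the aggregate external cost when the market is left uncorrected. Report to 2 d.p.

$152.95

Market equilibrium (private): 36.31 + 3.27q = 161.88 - 3.15q → q_m = 19.5592.
Total external cost = MEC × q_m = 7.82 × 19.5592 = 152.9529.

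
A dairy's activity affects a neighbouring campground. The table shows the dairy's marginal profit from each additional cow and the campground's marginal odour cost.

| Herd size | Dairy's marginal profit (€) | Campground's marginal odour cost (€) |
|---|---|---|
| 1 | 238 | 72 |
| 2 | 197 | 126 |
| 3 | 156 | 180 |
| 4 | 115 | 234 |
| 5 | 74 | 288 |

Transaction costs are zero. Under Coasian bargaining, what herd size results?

2

Bargaining reaches the level where marginal profit last exceeds marginal odour cost.
That holds through level 2 (197 ≥ 126) but not at 3 (156 < 180).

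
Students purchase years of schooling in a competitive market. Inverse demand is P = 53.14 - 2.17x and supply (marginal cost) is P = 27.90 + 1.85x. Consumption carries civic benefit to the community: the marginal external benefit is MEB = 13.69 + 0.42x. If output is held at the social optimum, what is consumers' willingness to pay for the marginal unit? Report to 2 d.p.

P = 29.67

Social marginal benefit = demand + MEB = 66.83 - 1.75x.
Set SMB = MC: 66.83 - 1.75x = 27.90 + 1.85x → x* = 10.8139.
Consumer price on the demand curve at x*: 53.14 − 2.17×10.8139 = 29.6738.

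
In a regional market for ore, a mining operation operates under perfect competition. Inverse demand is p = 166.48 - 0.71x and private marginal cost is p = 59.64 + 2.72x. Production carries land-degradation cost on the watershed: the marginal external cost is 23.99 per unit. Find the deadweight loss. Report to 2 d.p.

Market equilibrium (private): 59.64 + 2.72x = 166.48 - 0.71x → x_m = 31.1487.
Social marginal cost = private MC + MEC = 83.63 + 2.72x.
Set SMC = demand: 83.63 + 2.72x = 166.48 - 0.71x → x* = 24.1545.
The welfare-loss triangle has base |x_m − x*| and height MEC(x_m) (the vertical gap between SMC and demand is zero at x* and MEC at x_m).
DWL = ½ × 6.9942 × 23.9900 = 83.8954.

DWL = 83.90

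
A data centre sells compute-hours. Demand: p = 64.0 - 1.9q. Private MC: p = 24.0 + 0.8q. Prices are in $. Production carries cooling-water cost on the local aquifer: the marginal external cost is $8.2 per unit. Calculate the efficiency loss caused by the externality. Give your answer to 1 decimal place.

Market equilibrium (private): 24.0 + 0.8q = 64.0 - 1.9q → q_m = 14.8148.
Social marginal cost = private MC + MEC = 32.2 + 0.8q.
Set SMC = demand: 32.2 + 0.8q = 64.0 - 1.9q → q* = 11.7778.
Between q* and q_m the wedge SMC − demand runs linearly from 0 to MEC(q_m), so the loss is a triangle.
DWL = ½ × 3.0370 × 8.2000 = 12.4517.

DWL = $12.5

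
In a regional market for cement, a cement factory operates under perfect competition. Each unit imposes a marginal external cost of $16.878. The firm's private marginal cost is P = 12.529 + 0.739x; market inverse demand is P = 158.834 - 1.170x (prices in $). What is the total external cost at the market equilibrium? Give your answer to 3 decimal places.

Market equilibrium (private): 12.529 + 0.739x = 158.834 - 1.170x → x_m = 76.6396.
Total external cost = MEC × x_m = 16.878 × 76.6396 = 1293.5232.

$1293.523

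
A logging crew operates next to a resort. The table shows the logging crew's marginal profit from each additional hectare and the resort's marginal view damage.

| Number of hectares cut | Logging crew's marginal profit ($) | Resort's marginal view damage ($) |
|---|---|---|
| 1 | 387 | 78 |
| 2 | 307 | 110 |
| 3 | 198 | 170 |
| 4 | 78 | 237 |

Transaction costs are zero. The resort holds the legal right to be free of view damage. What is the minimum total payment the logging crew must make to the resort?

$358

Efficient level: marginal profit ≥ marginal view damage through level 3, so k* = 3.
With the resort holding the right, the logging crew must at least compensate total damage at k*: 78 + 110 + 170 = 358.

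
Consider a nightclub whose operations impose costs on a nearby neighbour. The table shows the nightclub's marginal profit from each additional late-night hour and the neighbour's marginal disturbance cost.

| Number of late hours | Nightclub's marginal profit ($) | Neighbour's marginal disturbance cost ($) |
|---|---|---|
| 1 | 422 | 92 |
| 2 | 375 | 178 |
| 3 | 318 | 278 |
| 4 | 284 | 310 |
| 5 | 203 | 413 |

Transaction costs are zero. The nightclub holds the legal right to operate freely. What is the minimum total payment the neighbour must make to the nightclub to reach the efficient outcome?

$487

Left alone the nightclub would choose level 5 (marginal profit stays positive).
Efficient level: k* = 3 (marginal profit ≥ marginal disturbance cost through 3).
The neighbour must at least cover the nightclub's forgone profit from cutting 5→3: 284 + 203 = 487.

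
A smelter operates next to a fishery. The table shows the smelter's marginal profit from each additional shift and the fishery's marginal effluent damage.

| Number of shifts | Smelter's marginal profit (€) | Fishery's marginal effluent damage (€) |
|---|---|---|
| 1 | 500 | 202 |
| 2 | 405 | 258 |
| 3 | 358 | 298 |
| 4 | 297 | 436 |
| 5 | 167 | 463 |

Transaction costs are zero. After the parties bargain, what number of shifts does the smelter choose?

Bargaining reaches the level where marginal profit last exceeds marginal effluent damage.
That holds through level 3 (358 ≥ 298) but not at 4 (297 < 436).

3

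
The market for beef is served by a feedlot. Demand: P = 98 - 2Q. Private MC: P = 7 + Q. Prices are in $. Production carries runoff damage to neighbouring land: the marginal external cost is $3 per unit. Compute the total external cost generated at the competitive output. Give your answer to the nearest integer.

$91

Market equilibrium (private): 7 + Q = 98 - 2Q → Q_m = 30.3333.
Total external cost = MEC × Q_m = 3 × 30.3333 = 90.9999.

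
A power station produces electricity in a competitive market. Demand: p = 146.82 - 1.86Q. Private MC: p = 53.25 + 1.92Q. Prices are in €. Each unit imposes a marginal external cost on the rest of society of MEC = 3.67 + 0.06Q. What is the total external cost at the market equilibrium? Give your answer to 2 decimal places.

€109.23

Market equilibrium (private): 53.25 + 1.92Q = 146.82 - 1.86Q → Q_m = 24.7540.
Total external cost = ∫₀^{Q_m} (3.67 + 0.06Q) dQ = 3.67×24.7540 + ½×0.06×24.7540² = 109.2300.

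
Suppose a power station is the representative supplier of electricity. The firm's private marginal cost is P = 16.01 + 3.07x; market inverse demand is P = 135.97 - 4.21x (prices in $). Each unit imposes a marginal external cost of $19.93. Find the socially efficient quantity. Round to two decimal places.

x* = 13.74

Social marginal cost = private MC + MEC = 35.94 + 3.07x.
Set SMC = demand: 35.94 + 3.07x = 135.97 - 4.21x → x* = 13.7404.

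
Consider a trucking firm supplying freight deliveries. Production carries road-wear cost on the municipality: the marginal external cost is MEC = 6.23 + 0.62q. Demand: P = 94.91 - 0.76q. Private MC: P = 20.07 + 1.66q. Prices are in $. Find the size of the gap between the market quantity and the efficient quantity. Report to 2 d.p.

Market equilibrium (private): 20.07 + 1.66q = 94.91 - 0.76q → q_m = 30.9256.
Social marginal cost = private MC + MEC = 26.30 + 2.28q.
Set SMC = demand: 26.30 + 2.28q = 94.91 - 0.76q → q* = 22.5691.
Gap = |30.9256 − 22.5691| = 8.3565.

8.36 units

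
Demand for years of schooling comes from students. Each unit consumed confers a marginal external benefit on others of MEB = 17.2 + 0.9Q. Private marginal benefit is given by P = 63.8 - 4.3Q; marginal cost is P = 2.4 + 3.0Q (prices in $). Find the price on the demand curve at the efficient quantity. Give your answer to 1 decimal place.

Social marginal benefit = demand + MEB = 81.0 - 3.4Q.
Set SMB = MC: 81.0 - 3.4Q = 2.4 + 3.0Q → Q* = 12.2813.
Consumer price on the demand curve at Q*: 63.8 − 4.3×12.2813 = 10.9904.

P = $11.0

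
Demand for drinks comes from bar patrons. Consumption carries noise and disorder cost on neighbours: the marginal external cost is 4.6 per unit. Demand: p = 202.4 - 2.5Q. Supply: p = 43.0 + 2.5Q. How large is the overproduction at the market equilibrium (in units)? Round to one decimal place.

0.9 units

Market equilibrium (private): 43.0 + 2.5Q = 202.4 - 2.5Q → Q_m = 31.8800.
Social marginal benefit = demand − MEC = 197.8 - 2.5Q.
Set SMB = MC: 197.8 - 2.5Q = 43.0 + 2.5Q → Q* = 30.9600.
Gap = |31.8800 − 30.9600| = 0.9200.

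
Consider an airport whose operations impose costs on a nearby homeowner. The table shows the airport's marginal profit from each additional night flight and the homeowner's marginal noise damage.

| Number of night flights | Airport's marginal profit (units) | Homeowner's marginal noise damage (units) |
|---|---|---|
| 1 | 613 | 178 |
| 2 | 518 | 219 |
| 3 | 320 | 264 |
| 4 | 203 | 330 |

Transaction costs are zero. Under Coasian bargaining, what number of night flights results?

3

Bargaining reaches the level where marginal profit last exceeds marginal noise damage.
That holds through level 3 (320 ≥ 264) but not at 4 (203 < 330).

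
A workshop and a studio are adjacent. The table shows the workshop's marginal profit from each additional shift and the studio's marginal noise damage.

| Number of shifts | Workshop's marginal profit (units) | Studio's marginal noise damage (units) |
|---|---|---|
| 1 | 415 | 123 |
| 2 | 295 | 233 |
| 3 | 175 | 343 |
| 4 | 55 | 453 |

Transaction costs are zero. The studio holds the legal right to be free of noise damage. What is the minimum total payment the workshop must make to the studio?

356

Efficient level: marginal profit ≥ marginal noise damage through level 2, so k* = 2.
With the studio holding the right, the workshop must at least compensate total damage at k*: 123 + 233 = 356.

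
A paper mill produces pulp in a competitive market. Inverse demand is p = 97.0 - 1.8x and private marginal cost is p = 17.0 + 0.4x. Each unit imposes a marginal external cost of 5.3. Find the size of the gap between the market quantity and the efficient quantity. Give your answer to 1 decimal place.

Market equilibrium (private): 17.0 + 0.4x = 97.0 - 1.8x → x_m = 36.3636.
Social marginal cost = private MC + MEC = 22.3 + 0.4x.
Set SMC = demand: 22.3 + 0.4x = 97.0 - 1.8x → x* = 33.9545.
Gap = |36.3636 − 33.9545| = 2.4091.

2.4 units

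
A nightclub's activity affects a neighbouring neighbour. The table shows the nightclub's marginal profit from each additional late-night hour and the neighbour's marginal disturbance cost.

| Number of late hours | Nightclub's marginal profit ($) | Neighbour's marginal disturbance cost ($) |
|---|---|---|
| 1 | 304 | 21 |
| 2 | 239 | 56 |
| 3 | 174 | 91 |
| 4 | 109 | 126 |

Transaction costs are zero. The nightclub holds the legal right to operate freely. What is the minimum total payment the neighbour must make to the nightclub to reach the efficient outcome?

Left alone the nightclub would choose level 4 (marginal profit stays positive).
Efficient level: k* = 3 (marginal profit ≥ marginal disturbance cost through 3).
The neighbour must at least cover the nightclub's forgone profit from cutting 4→3: 109 = 109.

$109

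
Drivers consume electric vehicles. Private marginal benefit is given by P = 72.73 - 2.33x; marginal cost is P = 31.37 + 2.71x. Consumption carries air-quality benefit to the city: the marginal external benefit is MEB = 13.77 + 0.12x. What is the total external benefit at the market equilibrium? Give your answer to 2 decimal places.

Market equilibrium (private): 31.37 + 2.71x = 72.73 - 2.33x → x_m = 8.2063.
Total external benefit = ∫₀^{x_m} (13.77 + 0.12x) dx = 13.77×8.2063 + ½×0.12×8.2063² = 117.0414.

117.04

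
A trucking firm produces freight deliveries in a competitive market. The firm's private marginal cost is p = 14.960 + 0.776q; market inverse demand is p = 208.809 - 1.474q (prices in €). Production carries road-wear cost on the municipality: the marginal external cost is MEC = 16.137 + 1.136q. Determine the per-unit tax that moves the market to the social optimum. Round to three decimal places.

Social marginal cost = private MC + MEC = 31.097 + 1.912q.
Set SMC = demand: 31.097 + 1.912q = 208.809 - 1.474q → q* = 52.4843.
The Pigouvian tax equals MEC at q*: 16.137 + 1.136×52.4843 = 75.7592.

tax = €75.759 per unit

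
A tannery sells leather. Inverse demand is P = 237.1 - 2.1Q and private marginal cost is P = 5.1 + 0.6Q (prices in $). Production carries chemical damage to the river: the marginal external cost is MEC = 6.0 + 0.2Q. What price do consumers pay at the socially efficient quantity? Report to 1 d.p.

P = $73.4

Social marginal cost = private MC + MEC = 11.1 + 0.8Q.
Set SMC = demand: 11.1 + 0.8Q = 237.1 - 2.1Q → Q* = 77.9310.
Consumer price on the demand curve at Q*: 237.1 − 2.1×77.9310 = 73.4449.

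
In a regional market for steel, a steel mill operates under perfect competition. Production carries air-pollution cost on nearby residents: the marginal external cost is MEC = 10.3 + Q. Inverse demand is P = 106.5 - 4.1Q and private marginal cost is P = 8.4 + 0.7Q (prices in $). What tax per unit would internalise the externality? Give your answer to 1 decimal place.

Social marginal cost = private MC + MEC = 18.7 + 1.7Q.
Set SMC = demand: 18.7 + 1.7Q = 106.5 - 4.1Q → Q* = 15.1379.
The Pigouvian tax equals MEC at Q*: 10.3 + 1.0×15.1379 = 25.4379.

tax = $25.4 per unit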